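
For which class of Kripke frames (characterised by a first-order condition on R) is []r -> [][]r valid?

transitivity

Suppose □r→□□r is valid. Take Rxy, Ryz and set V(r)={w : Rxw}. Then □r at x, so □□r at x, so □r at y, so r at z, i.e. Rxz.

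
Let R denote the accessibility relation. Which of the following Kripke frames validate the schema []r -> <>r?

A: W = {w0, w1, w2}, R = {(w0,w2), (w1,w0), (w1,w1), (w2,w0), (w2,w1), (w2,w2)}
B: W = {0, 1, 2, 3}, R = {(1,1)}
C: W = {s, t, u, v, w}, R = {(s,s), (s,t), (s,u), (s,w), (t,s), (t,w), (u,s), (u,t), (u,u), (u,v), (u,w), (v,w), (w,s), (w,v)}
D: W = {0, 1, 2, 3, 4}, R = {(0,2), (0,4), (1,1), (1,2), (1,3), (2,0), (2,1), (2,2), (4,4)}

A, C

This is the axiom for seriality; its first-order frame correspondent is forall x exists y Rxy.
A: ✓.
B: fails — world 0 has no successor.
C: ✓.
D: fails — world 3 has no successor.
Valid on: A, C.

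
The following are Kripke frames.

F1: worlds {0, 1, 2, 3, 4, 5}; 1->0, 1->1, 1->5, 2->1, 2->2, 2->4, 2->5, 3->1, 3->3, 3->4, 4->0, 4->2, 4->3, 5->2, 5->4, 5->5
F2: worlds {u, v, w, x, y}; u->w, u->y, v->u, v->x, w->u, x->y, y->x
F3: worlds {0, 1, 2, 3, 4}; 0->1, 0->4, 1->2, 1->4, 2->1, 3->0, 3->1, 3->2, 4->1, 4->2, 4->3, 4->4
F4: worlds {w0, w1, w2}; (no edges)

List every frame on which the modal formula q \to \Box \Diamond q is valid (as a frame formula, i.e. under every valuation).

F4

This is the axiom for symmetry; its first-order frame correspondent is \forall x \forall y (Rxy \to Ryx).
F1: fails — R10 but not R01.
F2: fails — Rvu but not Ruv.
F3: fails — R32 but not R23.
F4: holds.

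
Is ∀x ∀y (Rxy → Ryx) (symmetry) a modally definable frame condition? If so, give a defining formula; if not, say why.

Yes — defined by q → □◇q

Yes: it is symmetry, defined by the B schema q → □◇q.
Suppose q→□◇q is valid. Take Rxy and set V(q)={x}. Then q at x, so □◇q at x, so ◇q at y, so some z with Ryz has q; z=x, i.e. Ryx.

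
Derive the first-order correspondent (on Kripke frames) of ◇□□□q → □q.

∀x ∀y ∀z ((xRy ∧ xRz) → ∃w (yR³w ∧ z = w))

This is a Sahlqvist (Geach-type) schema ◇^1□^3q → □^1◇^0q.
First-order correspondent: ∀x ∀y ∀z ((xRy ∧ xRz) → ∃w (yR³w ∧ z = w)).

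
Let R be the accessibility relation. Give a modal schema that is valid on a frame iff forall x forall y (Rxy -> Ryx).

ψ → □◇ψ

A defining formula is ψ → □◇ψ (the B axiom).
Suppose ψ→□◇ψ is valid. Take Rxy and set V(ψ)={x}. Then ψ at x, so □◇ψ at x, so ◇ψ at y, so some z with Ryz has ψ; z=x, i.e. Ryx.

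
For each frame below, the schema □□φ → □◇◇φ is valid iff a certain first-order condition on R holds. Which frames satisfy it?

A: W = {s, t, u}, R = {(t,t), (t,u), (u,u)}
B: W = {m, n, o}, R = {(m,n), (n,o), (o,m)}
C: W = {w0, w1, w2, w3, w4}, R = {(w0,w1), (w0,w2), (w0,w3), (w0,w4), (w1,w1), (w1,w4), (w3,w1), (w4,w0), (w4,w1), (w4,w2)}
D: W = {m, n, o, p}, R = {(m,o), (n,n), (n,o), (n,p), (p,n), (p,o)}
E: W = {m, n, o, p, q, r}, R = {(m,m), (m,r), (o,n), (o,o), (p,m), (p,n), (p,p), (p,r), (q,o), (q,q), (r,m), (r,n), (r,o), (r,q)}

The schema corresponds to a generalized confluence (Geach) condition: ∀x ∀z (xRz → ∃w (xR²w ∧ zR²w)).
A: satisfies the condition.
B: fails — mRn but no w with mR²w and nR²w.
C: fails — w0Rw2 but no w with w0R²w and w2R²w.
D: fails — mRo but no w with mR²w and oR²w.
E: fails — oRn but no w with oR²w and nR²w.

A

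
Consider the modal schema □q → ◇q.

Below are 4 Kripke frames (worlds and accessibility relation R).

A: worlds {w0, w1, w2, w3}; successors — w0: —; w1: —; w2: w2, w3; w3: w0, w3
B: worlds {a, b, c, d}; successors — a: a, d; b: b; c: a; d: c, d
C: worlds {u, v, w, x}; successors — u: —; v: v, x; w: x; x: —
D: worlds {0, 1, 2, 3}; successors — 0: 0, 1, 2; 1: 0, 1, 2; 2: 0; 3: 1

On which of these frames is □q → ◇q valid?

This is the axiom for seriality; its first-order frame correspondent is ∀x ∃y Rxy.
A: fails — world w0 has no successor.
B: condition met.
C: fails — world u has no successor.
D: condition met.

B, D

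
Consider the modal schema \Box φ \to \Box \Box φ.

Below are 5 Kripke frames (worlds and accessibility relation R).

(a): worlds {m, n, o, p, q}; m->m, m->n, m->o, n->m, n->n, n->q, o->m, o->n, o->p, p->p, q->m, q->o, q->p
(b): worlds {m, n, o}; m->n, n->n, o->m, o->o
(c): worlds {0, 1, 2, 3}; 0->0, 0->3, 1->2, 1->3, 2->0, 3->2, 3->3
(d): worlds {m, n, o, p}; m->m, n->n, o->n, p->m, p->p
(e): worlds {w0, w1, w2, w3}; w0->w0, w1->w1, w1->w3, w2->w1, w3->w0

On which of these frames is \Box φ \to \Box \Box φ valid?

This is the axiom for transitivity; its first-order frame correspondent is \forall x \forall y \forall z (Rxy \wedge Ryz \to Rxz).
(a): fails — Rom and Rmo but not Roo.
(b): fails — Rom and Rmn but not Ron.
(c): fails — R32 and R20 but not R30.
(d): holds.
(e): fails — Rw1w3 and Rw3w0 but not Rw1w0.
Valid on: (d).

(d)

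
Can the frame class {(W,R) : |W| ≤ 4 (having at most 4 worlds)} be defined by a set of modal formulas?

Modal frame validity is preserved under disjoint unions.
Any modal formula valid on each of 5 disjoint one-world frames is valid on their disjoint union (validity is preserved under disjoint unions). Each one-world frame has |W|=1≤4, but the union has |W|=5.
Hence having at most 4 worlds is not modally definable.

No — not modally definable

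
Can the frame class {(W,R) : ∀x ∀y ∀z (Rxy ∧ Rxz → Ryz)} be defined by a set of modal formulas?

Yes — defined by ◇p → □◇p

This is a Sahlqvist condition; the 5 axiom ◇p → □◇p defines it.
Suppose ◇p→□◇p is valid. Take Rxy, Rxz and set V(p)={y}. Then ◇p at x, so □◇p at x, so ◇p at z, so some w with Rzw has p; w=y, i.e. Rzy. By symmetry of the argument, Ryz.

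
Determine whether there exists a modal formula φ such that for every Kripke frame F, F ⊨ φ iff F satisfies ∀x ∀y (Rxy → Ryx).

Yes, by r → □◇r

This is a Sahlqvist condition; the B axiom r → □◇r defines it.
Suppose r→□◇r is valid. Take Rxy and set V(r)={x}. Then r at x, so □◇r at x, so ◇r at y, so some z with Ryz has r; z=x, i.e. Ryx.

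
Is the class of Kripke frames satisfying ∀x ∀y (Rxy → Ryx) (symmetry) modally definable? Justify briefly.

Yes — defined by p → □◇p

Yes: it is symmetry, defined by the B schema p → □◇p.
Suppose p→□◇p is valid. Take Rxy and set V(p)={x}. Then p at x, so □◇p at x, so ◇p at y, so some z with Ryz has p; z=x, i.e. Ryx.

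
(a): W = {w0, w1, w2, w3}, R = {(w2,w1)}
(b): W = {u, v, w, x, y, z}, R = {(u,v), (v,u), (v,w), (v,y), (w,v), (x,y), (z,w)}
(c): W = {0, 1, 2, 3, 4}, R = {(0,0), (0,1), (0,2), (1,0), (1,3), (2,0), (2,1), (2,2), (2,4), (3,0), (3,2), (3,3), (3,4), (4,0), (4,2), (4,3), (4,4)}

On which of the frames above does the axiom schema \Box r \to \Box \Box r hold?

(a)

Frame correspondent (Sahlqvist): \forall x \forall y \forall z (Rxy \wedge Ryz \to Rxz) — i.e. transitivity.
(a): ✓.
(b): fails — Ruv and Rvw but not Ruw.
(c): fails — R10 and R02 but not R12.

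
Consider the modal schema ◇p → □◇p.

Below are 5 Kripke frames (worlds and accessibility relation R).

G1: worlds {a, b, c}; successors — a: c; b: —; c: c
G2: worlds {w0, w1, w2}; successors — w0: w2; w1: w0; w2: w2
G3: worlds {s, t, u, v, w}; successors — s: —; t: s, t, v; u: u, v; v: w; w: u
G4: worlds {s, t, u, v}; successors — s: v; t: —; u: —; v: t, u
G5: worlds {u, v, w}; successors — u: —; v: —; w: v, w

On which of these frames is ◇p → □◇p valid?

Frame correspondent (Sahlqvist): ∀x ∀y ∀z (Rxy ∧ Rxz → Ryz) — i.e. the Euclidean property.
G1: condition met.
G2: fails — Rw1w0 and Rw1w0 but not Rw0w0.
G3: fails — Rtv and Rtv but not Rvv.
G4: fails — Rsv and Rsv but not Rvv.
G5: fails — Rwv and Rww but not Rvw.
Valid on: G1.

G1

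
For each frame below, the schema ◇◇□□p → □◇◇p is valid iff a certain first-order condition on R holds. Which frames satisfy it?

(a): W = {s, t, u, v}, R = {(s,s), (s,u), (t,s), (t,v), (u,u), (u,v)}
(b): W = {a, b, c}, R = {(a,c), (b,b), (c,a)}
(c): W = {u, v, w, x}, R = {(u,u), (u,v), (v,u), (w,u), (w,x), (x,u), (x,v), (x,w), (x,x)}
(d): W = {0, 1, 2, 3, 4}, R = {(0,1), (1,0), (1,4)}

This is the axiom for a generalized confluence (Geach) condition; its first-order frame correspondent is ∀x ∀y ∀z ((xR²y ∧ xRz) → ∃w (yR²w ∧ zR²w)).
(a): fails — sR²v, sRs but no w with vR²w and sR²w.
(b): fails — aR²a, aRc but no w with aR²w and cR²w.
(c): satisfies the condition.
(d): fails — 0R²0, 0R1 but no w with 0R²w and 1R²w.
Valid on: (c).

(c)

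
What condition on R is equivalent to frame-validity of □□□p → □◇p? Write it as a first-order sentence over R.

∀x ∀z (xRz → ∃w (xR³w ∧ zRw))

This is a Sahlqvist (Geach-type) schema ◇^0□^3p → □^1◇^1p.
Minimal-valuation argument: fix x; take any y with xR^0y and any z with xR^1z. Set V(p) to the set of worlds R-reachable from y in exactly 3 steps. Then □^3p holds at y, so the antecedent holds at x; validity forces ◇^1p at z, giving a w with zR^1w and yR^3w.
First-order correspondent: ∀x ∀z (xRz → ∃w (xR³w ∧ zRw)).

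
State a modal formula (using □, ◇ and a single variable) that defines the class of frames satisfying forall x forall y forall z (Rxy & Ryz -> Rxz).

This is transitivity; the standard corresponding axiom is 4: □q → □□q.
Suppose □q→□□q is valid. Take Rxy, Ryz and set V(q)={w : Rxw}. Then □q at x, so □□q at x, so □q at y, so q at z, i.e. Rxz.

□q → □□q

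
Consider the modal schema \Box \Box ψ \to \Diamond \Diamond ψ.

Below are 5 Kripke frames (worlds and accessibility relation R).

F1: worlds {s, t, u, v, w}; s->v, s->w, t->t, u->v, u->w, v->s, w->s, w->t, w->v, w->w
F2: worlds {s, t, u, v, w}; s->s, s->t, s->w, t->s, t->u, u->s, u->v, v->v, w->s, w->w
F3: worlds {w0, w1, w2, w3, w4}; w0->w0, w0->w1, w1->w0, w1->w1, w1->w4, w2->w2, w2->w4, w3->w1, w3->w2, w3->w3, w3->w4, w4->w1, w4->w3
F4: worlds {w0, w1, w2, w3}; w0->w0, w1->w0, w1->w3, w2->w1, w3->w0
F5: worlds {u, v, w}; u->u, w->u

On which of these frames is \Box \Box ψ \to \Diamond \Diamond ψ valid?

F1, F2, F3, F4

Frame correspondent (Sahlqvist): \forall x \exists w (x R^2 w \wedge x R^2 w) — i.e. a generalized confluence (Geach) condition.
F1: ✓.
F2: ✓.
F3: ✓.
F4: ✓.
F5: fails — at v but no t with vR²t and vR²t.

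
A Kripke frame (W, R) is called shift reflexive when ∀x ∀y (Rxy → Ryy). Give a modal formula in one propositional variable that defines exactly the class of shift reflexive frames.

□(□s → s)

This is shift-reflexivity; the standard corresponding axiom is T□: □(□s → s).
Suppose □(□s→s) is valid. Take Rxy and set V(s)={w : Ryw}. Then at y, □s holds; since □(□s→s) at x, □s→s at y, so s at y, i.e. Ryy.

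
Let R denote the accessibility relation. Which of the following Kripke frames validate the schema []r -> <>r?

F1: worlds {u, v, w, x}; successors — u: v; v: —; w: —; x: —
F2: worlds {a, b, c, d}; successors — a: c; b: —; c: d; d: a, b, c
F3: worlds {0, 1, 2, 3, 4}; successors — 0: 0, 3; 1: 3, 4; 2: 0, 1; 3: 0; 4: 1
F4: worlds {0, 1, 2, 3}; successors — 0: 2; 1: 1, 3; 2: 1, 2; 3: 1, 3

Frame correspondent (Sahlqvist): forall x exists y Rxy — i.e. seriality.
F1: fails — world v has no successor.
F2: fails — world b has no successor.
F3: satisfies the condition.
F4: satisfies the condition.
Valid on: F3, F4.

F3, F4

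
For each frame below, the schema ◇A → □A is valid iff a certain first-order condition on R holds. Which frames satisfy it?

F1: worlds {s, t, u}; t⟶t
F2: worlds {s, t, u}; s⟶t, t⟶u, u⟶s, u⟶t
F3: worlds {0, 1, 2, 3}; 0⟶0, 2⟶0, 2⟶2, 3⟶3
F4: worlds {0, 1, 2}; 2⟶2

F1, F4

The schema corresponds to partial functionality: ∀x ∀y ∀z (Rxy ∧ Rxz → y = z).
F1: condition met.
F2: fails — u sees both s and t.
F3: fails — 2 sees both 0 and 2.
F4: condition met.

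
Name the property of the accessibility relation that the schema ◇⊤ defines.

◇⊤ holds at w iff w has a successor, so frame-validity of ◇⊤ is exactly seriality. Equivalently via □q → ◇q:
Suppose □q→◇q is valid. At any x set V(q)=W. Then □q at x, so ◇q at x, so x has a successor.
The converse is a direct semantic check.
Frame condition: ∀x ∃y Rxy.

seriality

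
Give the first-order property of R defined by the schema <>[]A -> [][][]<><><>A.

forall x forall y forall z ((xRy & x R^3 z) -> exists w (yRw & z R^3 w))

This is a Sahlqvist (Geach-type) schema ◇^1□^1A → □^3◇^3A.
Minimal-valuation argument: fix x; take any y with xR^1y and any z with xR^3z. Set V(A) to the set of worlds R-reachable from y in exactly 1 step. Then □^1A holds at y, so the antecedent holds at x; validity forces ◇^3A at z, giving a w with zR^3w and yR^1w.
First-order correspondent: forall x forall y forall z ((xRy & x R^3 z) -> exists w (yRw & z R^3 w)).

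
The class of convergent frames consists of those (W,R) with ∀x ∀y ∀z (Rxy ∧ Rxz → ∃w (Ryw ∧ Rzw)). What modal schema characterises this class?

The condition is convergence. The .2 schema ◇□q → □◇q defines it.
Suppose ◇□q→□◇q is valid. Take Rxy, Rxz and set V(q)={w : Ryw}. Then □q at y so ◇□q at x, so □◇q at x, so ◇q at z, giving w with Rzw and Ryw.

◇□q → □◇q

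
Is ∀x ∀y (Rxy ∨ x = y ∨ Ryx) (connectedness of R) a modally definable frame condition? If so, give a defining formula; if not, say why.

If a class were modally definable it would be closed under disjoint unions (Goldblatt–Thomason).
Take 2 disjoint single-world reflexive frames: each is trivially connected, but their disjoint union has 2 worlds with no edge between distinct components, so it is not connected.
So no modal formula (or set of formulas) defines exactly the connected frames.

Not modally definable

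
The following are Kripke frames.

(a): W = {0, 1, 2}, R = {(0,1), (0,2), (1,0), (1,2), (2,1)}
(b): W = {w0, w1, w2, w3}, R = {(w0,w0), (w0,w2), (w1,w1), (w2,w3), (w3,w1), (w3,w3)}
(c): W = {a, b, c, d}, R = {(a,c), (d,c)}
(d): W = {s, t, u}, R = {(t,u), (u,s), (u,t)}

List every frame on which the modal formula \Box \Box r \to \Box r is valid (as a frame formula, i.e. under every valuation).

(b)

This is the axiom for density; its first-order frame correspondent is \forall x \forall y (Rxy \to \exists z (Rxz \wedge Rzy)).
(a): fails — R10 but no z with R1z and Rz0.
(b): condition met.
(c): fails — Rac but no z with Raz and Rzc.
(d): fails — Rus but no z with Ruz and Rzs.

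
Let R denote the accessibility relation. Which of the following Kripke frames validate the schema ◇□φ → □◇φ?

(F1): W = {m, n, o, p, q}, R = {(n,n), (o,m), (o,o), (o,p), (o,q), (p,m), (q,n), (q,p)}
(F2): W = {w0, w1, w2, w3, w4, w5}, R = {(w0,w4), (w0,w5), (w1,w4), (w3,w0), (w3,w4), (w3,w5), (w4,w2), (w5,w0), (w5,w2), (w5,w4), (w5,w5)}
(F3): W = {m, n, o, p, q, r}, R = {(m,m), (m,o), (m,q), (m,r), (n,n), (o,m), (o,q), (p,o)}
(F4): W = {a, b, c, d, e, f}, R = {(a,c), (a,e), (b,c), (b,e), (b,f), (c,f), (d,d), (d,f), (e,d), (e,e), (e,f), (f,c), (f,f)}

This is the axiom for convergence; its first-order frame correspondent is ∀x ∀y ∀z (Rxy ∧ Rxz → ∃w (Ryw ∧ Rzw)).
(F1): fails — Rom and Rom but m and m have no common successor.
(F2): fails — Rw3w0 and Rw3w4 but w0 and w4 have no common successor.
(F3): fails — Rmr and Rmr but r and r have no common successor.
(F4): satisfies the condition.

(F4)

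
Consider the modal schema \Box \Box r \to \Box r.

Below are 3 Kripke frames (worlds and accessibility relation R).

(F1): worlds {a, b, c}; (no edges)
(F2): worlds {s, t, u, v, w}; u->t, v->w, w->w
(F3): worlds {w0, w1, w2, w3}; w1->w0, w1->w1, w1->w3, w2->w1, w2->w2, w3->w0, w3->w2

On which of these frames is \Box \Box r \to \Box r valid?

(F1)

The schema corresponds to density: \forall x \forall y (Rxy \to \exists z (Rxz \wedge Rzy)).
(F1): holds.
(F2): fails — Rut but no z with Ruz and Rzt.
(F3): fails — Rw3w0 but no z with Rw3z and Rzw0.
Valid on: (F1).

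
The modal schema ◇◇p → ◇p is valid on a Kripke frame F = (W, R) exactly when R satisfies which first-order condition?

This schema is equivalent to the 4 axiom □p → □□p.
Its frame correspondent is transitivity — ∀x ∀y ∀z (Rxy ∧ Ryz → Rxz).

Transitivity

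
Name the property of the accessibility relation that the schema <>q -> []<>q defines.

the Euclidean property: forall x forall y forall z (Rxy & Rxz -> Ryz)

Suppose ◇q→□◇q is valid. Take Rxy, Rxz and set V(q)={y}. Then ◇q at x, so □◇q at x, so ◇q at z, so some w with Rzw has q; w=y, i.e. Rzy. By symmetry of the argument, Ryz.
The converse is a direct semantic check.
Frame condition: forall x forall y forall z (Rxy & Rxz -> Ryz).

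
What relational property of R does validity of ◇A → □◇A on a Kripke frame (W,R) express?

Suppose ◇A→□◇A is valid. Take Rxy, Rxz and set V(A)={y}. Then ◇A at x, so □◇A at x, so ◇A at z, so some w with Rzw has A; w=y, i.e. Rzy. By symmetry of the argument, Ryz.

the Euclidean property: ∀x ∀y ∀z (Rxy ∧ Rxz → Ryz)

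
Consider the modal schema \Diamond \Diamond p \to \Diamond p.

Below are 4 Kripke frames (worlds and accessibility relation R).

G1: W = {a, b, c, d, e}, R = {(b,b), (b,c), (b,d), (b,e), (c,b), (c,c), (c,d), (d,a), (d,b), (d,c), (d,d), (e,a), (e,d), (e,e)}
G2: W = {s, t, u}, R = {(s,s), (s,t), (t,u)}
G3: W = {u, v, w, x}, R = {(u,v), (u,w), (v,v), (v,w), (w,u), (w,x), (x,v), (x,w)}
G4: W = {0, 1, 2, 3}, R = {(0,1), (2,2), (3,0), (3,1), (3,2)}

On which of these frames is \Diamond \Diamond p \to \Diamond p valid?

Frame correspondent (Sahlqvist): \forall x \forall y \forall z (Rxy \wedge Ryz \to Rxz) — i.e. transitivity.
G1: fails — Rcd and Rda but not Rca.
G2: fails — Rst and Rtu but not Rsu.
G3: fails — Rxw and Rwu but not Rxu.
G4: condition met.
Valid on: G4.

G4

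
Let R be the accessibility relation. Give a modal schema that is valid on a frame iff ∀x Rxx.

The condition is reflexivity. The T schema □p → p defines it.
Suppose □p→p is valid. At any x set V(p)={w : Rxw}. Then □p holds at x, so p holds at x, i.e. Rxx.

□p → p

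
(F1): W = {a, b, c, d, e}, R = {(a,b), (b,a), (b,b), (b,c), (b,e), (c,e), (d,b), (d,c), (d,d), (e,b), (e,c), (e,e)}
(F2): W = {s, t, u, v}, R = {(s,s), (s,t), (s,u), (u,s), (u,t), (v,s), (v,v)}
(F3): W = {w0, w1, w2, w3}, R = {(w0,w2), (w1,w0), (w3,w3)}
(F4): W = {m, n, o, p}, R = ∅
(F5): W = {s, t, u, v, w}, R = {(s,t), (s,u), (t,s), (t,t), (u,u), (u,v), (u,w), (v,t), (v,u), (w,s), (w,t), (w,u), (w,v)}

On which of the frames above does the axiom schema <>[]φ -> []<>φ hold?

(F4)

Frame correspondent (Sahlqvist): forall x forall y forall z (Rxy & Rxz -> exists w (Ryw & Rzw)) — i.e. convergence.
(F1): fails — Rbc and Rba but c and a have no common successor.
(F2): fails — Rsu and Rst but u and t have no common successor.
(F3): fails — Rw0w2 and Rw0w2 but w2 and w2 have no common successor.
(F4): condition met.
(F5): fails — Rsu and Rst but u and t have no common successor.
Valid on: (F4).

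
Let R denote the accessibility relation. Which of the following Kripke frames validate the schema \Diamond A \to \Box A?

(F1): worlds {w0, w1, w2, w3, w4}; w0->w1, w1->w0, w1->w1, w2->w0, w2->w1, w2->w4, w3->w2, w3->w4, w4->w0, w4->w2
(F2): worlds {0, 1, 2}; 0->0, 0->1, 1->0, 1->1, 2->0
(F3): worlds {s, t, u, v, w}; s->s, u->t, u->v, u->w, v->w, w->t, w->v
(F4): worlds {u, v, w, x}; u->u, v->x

The schema corresponds to partial functionality: \forall x \forall y \forall z (Rxy \wedge Rxz \to y = z).
(F1): fails — w1 sees both w0 and w1.
(F2): fails — 0 sees both 0 and 1.
(F3): fails — u sees both t and v.
(F4): satisfies the condition.

(F4)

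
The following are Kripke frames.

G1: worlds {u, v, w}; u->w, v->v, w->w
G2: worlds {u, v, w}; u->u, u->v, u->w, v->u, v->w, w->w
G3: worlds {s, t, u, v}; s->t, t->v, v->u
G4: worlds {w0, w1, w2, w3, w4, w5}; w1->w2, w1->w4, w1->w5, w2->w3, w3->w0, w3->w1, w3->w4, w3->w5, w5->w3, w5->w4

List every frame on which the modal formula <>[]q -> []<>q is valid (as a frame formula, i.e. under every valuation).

G1, G2

Frame correspondent (Sahlqvist): forall x forall y forall z (Rxy & Rxz -> exists w (Ryw & Rzw)) — i.e. convergence.
G1: holds.
G2: holds.
G3: fails — Rvu and Rvu but u and u have no common successor.
G4: fails — Rw1w5 and Rw1w4 but w5 and w4 have no common successor.
Valid on: G1, G2.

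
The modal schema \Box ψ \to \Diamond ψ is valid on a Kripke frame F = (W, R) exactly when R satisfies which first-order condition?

seriality: \forall x \exists y Rxy

Suppose □ψ→◇ψ is valid. At any x set V(ψ)=W. Then □ψ at x, so ◇ψ at x, so x has a successor.
Conversely, any frame satisfying \forall x \exists y Rxy validates the schema.
Frame condition: \forall x \exists y Rxy.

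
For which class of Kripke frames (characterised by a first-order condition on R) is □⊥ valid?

emptiness of R: ∀x ∀y ¬Rxy

□⊥ is valid iff no world has any successor (otherwise □⊥ fails at any world with one).
Conversely, any frame satisfying ∀x ∀y ¬Rxy validates the schema.
So the correspondent is emptiness of R.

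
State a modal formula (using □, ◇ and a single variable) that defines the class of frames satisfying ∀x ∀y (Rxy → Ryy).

□(□p → p)

This is shift-reflexivity; the standard corresponding axiom is T□: □(□p → p).
Suppose □(□p→p) is valid. Take Rxy and set V(p)={w : Ryw}. Then at y, □p holds; since □(□p→p) at x, □p→p at y, so p at y, i.e. Ryy.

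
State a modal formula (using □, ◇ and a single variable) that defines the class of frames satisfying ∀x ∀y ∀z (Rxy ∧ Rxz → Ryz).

◇r → □◇r

A defining formula is ◇r → □◇r (the 5 axiom).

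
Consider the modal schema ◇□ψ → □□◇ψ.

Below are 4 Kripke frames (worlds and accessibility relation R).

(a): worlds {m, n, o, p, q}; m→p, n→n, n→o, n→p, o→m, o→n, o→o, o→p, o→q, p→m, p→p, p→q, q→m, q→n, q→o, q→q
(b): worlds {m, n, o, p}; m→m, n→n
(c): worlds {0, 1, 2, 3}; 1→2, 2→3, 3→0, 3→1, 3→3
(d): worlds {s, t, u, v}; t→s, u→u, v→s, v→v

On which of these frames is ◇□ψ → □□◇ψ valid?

(b)

The schema corresponds to a generalized confluence (Geach) condition: ∀x ∀y ∀z ((xRy ∧ xR²z) → ∃w (yRw ∧ zRw)).
(a): fails — oRm, oR²q but no w with mRw and qRw.
(b): holds.
(c): fails — 2R3, 2R²0 but no w with 3Rw and 0Rw.
(d): fails — vRs, vR²s but no w with sRw and sRw.
Valid on: (b).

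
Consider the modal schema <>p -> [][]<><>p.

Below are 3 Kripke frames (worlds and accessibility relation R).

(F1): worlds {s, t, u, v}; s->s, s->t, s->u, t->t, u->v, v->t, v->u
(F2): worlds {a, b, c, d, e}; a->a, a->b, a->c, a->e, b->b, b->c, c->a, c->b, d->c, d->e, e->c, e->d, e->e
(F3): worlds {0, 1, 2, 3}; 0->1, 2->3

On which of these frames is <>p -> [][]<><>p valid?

This is the axiom for a generalized confluence (Geach) condition; its first-order frame correspondent is forall x forall y forall z ((xRy & x R^2 z) -> exists w (y = w & z R^2 w)).
(F1): fails — sRs, sR²t but no w with s=w and tR²w.
(F2): fails — aRe, aR²b but no w with e=w and bR²w.
(F3): holds.

(F3)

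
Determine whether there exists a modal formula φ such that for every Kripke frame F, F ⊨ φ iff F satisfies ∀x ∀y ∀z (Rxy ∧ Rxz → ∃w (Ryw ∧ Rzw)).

Yes, by ◇□q → □◇q

Yes: it is convergence, defined by the .2 schema ◇□q → □◇q.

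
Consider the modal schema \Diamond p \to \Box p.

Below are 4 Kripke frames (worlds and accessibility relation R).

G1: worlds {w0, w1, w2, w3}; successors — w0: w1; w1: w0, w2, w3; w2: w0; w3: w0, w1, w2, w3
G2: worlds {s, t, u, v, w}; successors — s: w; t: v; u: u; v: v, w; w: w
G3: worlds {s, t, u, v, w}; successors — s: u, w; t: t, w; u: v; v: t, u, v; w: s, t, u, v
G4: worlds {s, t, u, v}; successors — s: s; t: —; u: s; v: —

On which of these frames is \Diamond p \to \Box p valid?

G4

This is the axiom for partial functionality; its first-order frame correspondent is \forall x \forall y \forall z (Rxy \wedge Rxz \to y = z).
G1: fails — w1 sees both w0 and w2.
G2: fails — v sees both v and w.
G3: fails — s sees both u and w.
G4: condition met.
Valid on: G4.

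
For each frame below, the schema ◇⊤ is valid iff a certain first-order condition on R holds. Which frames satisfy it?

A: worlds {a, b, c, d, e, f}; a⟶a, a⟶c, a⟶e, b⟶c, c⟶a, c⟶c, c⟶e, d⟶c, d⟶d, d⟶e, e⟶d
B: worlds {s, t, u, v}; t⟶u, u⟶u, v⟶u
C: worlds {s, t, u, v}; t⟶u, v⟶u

none

Frame correspondent (Sahlqvist): ∀x ∃y Rxy — i.e. seriality.
A: fails — world f has no successor.
B: fails — world s has no successor.
C: fails — world s has no successor.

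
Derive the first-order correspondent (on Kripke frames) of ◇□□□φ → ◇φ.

This is a Sahlqvist (Geach-type) schema ◇^1□^3φ → □^0◇^1φ.
Minimal-valuation argument: fix x; take any y with xR^1y and any z with xR^0z. Set V(φ) to the set of worlds R-reachable from y in exactly 3 steps. Then □^3φ holds at y, so the antecedent holds at x; validity forces ◇^1φ at z, giving a w with zR^1w and yR^3w.
First-order correspondent: ∀x ∀y (xRy → ∃w (yR³w ∧ xRw)).

∀x ∀y (xRy → ∃w (yR³w ∧ xRw))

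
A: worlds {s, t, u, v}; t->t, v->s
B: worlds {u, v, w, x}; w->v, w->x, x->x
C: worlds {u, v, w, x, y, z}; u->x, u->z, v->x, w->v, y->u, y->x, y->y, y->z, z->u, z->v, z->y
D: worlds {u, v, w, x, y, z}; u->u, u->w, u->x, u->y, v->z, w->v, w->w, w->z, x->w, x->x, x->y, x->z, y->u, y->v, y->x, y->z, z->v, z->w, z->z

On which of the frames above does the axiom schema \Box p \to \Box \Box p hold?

Frame correspondent (Sahlqvist): \forall x \forall y \forall z (Rxy \wedge Ryz \to Rxz) — i.e. transitivity.
A: ✓.
B: ✓.
C: fails — Ruz and Rzv but not Ruv.
D: fails — Ryx and Rxy but not Ryy.
Valid on: A, B.

A, B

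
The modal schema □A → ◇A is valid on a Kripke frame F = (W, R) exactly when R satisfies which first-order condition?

seriality

Suppose □A→◇A is valid. At any x set V(A)=W. Then □A at x, so ◇A at x, so x has a successor.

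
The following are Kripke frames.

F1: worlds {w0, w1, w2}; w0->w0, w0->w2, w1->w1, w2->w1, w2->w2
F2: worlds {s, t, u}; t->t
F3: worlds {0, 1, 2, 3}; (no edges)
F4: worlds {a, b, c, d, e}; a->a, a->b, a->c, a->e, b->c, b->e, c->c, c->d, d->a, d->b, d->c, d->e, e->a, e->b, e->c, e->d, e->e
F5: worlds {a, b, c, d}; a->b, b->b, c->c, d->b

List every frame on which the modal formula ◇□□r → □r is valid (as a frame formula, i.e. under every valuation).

The schema corresponds to a generalized confluence (Geach) condition: ∀x ∀y ∀z ((xRy ∧ xRz) → ∃w (yR²w ∧ z = w)).
F1: fails — w0Rw2, w0Rw0 but no w with w2R²w and w0=w.
F2: holds.
F3: holds.
F4: holds.
F5: holds.

F2, F3, F4, F5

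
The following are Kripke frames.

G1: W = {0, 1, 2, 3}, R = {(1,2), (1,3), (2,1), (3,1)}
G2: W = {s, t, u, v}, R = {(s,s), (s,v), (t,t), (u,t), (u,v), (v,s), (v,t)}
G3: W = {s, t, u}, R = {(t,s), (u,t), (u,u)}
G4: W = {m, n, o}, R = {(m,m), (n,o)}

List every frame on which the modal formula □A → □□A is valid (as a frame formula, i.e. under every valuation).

G4

Frame correspondent (Sahlqvist): ∀x ∀y ∀z (Rxy ∧ Ryz → Rxz) — i.e. transitivity.
G1: fails — R12 and R21 but not R11.
G2: fails — Ruv and Rvs but not Rus.
G3: fails — Rut and Rts but not Rus.
G4: condition met.
Valid on: G4.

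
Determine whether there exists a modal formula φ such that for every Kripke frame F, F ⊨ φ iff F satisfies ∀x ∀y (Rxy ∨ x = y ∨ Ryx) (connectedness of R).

Any modally definable frame class is closed under disjoint unions.
Take 3 disjoint single-world reflexive frames: each is trivially connected, but their disjoint union has 3 worlds with no edge between distinct components, so it is not connected.
So the class is not modally definable.

Not definable by any modal formula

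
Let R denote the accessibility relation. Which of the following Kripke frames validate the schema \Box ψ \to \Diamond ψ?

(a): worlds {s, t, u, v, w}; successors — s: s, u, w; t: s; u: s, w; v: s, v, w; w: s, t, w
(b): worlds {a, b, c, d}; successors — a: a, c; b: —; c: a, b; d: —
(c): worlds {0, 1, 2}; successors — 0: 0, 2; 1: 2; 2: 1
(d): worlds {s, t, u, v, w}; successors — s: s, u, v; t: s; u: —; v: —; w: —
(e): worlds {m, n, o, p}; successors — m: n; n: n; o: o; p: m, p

Frame correspondent (Sahlqvist): \forall x \exists y Rxy — i.e. seriality.
(a): holds.
(b): fails — world b has no successor.
(c): holds.
(d): fails — world u has no successor.
(e): holds.
Valid on: (a), (c), (e).

(a), (c), (e)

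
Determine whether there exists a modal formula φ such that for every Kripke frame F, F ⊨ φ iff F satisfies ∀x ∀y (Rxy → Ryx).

Yes, by r → □◇r

This is a Sahlqvist condition; the B axiom r → □◇r defines it.
Suppose r→□◇r is valid. Take Rxy and set V(r)={x}. Then r at x, so □◇r at x, so ◇r at y, so some z with Ryz has r; z=x, i.e. Ryx.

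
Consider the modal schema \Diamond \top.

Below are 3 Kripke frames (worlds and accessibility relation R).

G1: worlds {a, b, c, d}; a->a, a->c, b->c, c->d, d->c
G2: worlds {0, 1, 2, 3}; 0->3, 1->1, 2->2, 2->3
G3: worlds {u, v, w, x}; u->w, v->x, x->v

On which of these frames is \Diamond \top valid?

G1

This is the axiom for seriality; its first-order frame correspondent is \forall x \exists y Rxy.
G1: satisfies the condition.
G2: fails — world 3 has no successor.
G3: fails — world w has no successor.
Valid on: G1.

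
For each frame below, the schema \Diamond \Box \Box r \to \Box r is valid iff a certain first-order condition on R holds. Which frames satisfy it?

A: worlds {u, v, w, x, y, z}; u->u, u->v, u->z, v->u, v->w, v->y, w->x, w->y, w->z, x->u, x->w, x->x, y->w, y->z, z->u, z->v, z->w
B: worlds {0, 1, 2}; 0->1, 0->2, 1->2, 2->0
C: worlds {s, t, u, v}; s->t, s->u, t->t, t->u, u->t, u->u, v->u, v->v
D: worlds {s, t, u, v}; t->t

Frame correspondent (Sahlqvist): \forall x \forall y \forall z ((xRy \wedge xRz) \to \exists w (y R^2 w \wedge z = w)) — i.e. a generalized confluence (Geach) condition.
A: fails — vRw, vRy but no t with wR²t and y=t.
B: fails — 0R1, 0R1 but no w with 1R²w and 1=w.
C: fails — vRu, vRv but no w with uR²w and v=w.
D: condition met.
Valid on: D.

D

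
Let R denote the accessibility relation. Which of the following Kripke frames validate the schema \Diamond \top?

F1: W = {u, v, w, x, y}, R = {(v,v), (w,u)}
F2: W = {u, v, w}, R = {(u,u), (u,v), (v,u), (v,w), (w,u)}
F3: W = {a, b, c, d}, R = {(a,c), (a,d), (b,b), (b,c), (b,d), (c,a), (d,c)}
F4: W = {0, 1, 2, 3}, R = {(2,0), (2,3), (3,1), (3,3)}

This is the axiom for seriality; its first-order frame correspondent is \forall x \exists y Rxy.
F1: fails — world u has no successor.
F2: condition met.
F3: condition met.
F4: fails — world 0 has no successor.

F2, F3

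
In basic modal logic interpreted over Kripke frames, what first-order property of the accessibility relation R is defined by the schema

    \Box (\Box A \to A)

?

Shift-reflexivity

Suppose □(□A→A) is valid. Take Rxy and set V(A)={w : Ryw}. Then at y, □A holds; since □(□A→A) at x, □A→A at y, so A at y, i.e. Ryy.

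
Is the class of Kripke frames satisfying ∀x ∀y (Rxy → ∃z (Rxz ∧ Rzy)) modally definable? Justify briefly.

The condition is density. A defining modal formula is □□q → □q.
Suppose □□q→□q is valid. Take Rxy and set V(q)={w : xR²w}. Then □□q at x, so □q at x, so q at y, i.e. ∃z(Rxz∧Rzy).

Yes — defined by □□q → □q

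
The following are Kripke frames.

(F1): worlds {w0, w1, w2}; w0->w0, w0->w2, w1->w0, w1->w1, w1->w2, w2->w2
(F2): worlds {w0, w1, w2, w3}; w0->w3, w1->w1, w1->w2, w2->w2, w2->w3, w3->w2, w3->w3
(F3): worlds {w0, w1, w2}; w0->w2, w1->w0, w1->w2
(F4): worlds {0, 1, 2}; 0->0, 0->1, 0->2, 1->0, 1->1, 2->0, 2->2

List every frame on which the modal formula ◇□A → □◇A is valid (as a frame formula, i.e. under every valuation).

(F1), (F2), (F4)

This is the axiom for convergence; its first-order frame correspondent is ∀x ∀y ∀z (Rxy ∧ Rxz → ∃w (Ryw ∧ Rzw)).
(F1): holds.
(F2): holds.
(F3): fails — Rw0w2 and Rw0w2 but w2 and w2 have no common successor.
(F4): holds.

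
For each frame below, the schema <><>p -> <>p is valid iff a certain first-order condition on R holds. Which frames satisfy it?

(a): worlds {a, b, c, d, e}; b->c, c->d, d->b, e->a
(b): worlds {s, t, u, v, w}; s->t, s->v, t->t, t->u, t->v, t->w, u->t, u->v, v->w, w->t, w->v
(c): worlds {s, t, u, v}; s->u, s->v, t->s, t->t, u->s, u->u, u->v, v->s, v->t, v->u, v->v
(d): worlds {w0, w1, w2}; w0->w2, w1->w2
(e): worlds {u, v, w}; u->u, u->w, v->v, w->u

(d)

This is the axiom for transitivity; its first-order frame correspondent is forall x forall y forall z (Rxy & Ryz -> Rxz).
(a): fails — Rdb and Rbc but not Rdc.
(b): fails — Ruv and Rvw but not Ruw.
(c): fails — Ruv and Rvt but not Rut.
(d): satisfies the condition.
(e): fails — Rwu and Ruw but not Rww.
Valid on: (d).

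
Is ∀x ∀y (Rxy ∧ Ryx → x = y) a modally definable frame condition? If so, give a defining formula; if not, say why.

If a class were modally definable it would be closed under surjective bounded morphisms (Goldblatt–Thomason).
The 4-cycle (worlds w0,w1,w2,w3 with w0→w1→w2→w3→w0) is antisymmetric. Sending even-indexed worlds to s and odd-indexed worlds to t is a surjective bounded morphism onto the two-world frame with s↔t, which is not antisymmetric.
Hence antisymmetry is not modally definable.

No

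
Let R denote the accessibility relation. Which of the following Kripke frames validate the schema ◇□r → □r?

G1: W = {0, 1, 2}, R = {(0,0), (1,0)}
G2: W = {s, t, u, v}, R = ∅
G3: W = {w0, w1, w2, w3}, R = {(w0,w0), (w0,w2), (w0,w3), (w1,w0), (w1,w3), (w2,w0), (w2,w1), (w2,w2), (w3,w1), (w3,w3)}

This is the axiom for the Euclidean property; its first-order frame correspondent is ∀x ∀y ∀z (Rxy ∧ Rxz → Ryz).
G1: condition met.
G2: condition met.
G3: fails — Rw0w2 and Rw0w3 but not Rw2w3.
Valid on: G1, G2.

G1, G2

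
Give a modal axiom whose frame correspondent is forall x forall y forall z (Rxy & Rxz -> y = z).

◇s → □s

The condition is partial functionality. The CD schema ◇s → □s defines it.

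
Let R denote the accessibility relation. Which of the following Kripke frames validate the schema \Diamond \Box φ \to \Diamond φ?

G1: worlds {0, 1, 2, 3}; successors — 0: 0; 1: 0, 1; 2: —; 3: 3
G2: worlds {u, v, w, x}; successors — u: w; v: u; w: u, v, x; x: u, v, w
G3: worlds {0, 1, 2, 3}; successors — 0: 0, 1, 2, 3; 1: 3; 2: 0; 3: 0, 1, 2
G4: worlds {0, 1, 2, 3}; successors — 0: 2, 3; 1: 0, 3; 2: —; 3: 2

G1

This is the axiom for a generalized confluence (Geach) condition; its first-order frame correspondent is \forall x \forall y (xRy \to \exists w (yRw \wedge xRw)).
G1: ✓.
G2: fails — uRw but no t with wRt and uRt.
G3: fails — 1R3 but no w with 3Rw and 1Rw.
G4: fails — 0R2 but no w with 2Rw and 0Rw.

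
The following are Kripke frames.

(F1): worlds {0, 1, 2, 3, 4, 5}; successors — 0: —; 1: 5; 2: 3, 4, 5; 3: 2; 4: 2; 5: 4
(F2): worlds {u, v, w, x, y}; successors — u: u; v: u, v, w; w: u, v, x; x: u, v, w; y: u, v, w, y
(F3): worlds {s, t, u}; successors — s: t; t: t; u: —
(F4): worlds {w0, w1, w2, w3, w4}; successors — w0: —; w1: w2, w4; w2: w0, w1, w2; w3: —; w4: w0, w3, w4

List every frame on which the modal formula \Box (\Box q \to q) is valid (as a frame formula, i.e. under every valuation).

This is the axiom for shift-reflexivity; its first-order frame correspondent is \forall x \forall y (Rxy \to Ryy).
(F1): fails — R32 but not R22.
(F2): fails — Rxw but not Rww.
(F3): condition met.
(F4): fails — Rw4w0 but not Rw0w0.
Valid on: (F3).

(F3)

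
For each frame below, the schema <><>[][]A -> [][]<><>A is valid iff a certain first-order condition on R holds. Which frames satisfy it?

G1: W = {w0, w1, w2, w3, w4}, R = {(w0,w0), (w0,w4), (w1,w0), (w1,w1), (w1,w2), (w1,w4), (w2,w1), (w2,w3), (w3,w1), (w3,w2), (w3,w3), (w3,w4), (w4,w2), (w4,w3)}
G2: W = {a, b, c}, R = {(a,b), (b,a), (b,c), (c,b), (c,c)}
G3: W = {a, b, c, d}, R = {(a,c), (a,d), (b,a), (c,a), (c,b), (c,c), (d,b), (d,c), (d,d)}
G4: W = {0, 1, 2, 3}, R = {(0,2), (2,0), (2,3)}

This is the axiom for a generalized confluence (Geach) condition; its first-order frame correspondent is forall x forall y forall z ((x R^2 y & x R^2 z) -> exists w (y R^2 w & z R^2 w)).
G1: ✓.
G2: ✓.
G3: ✓.
G4: fails — 0R²0, 0R²3 but no w with 0R²w and 3R²w.
Valid on: G1, G2, G3.

G1, G2, G3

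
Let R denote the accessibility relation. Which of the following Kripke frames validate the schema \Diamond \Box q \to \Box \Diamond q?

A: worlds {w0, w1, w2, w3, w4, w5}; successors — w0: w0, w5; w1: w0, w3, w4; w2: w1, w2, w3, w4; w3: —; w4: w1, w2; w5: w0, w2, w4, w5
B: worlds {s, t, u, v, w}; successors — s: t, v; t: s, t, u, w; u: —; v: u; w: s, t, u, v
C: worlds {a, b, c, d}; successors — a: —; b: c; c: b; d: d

C

The schema corresponds to convergence: \forall x \forall y \forall z (Rxy \wedge Rxz \to \exists w (Ryw \wedge Rzw)).
A: fails — Rw1w0 and Rw1w3 but w0 and w3 have no common successor.
B: fails — Rts and Rtu but s and u have no common successor.
C: holds.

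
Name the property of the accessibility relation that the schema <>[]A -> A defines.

symmetry

This is frame-equivalent to A → □◇A (substitute ¬A for A and contrapose).
Suppose A→□◇A is valid. Take Rxy and set V(A)={x}. Then A at x, so □◇A at x, so ◇A at y, so some z with Ryz has A; z=x, i.e. Ryx.
Conversely, any frame satisfying forall x forall y (Rxy -> Ryx) validates the schema.
So the correspondent is symmetry.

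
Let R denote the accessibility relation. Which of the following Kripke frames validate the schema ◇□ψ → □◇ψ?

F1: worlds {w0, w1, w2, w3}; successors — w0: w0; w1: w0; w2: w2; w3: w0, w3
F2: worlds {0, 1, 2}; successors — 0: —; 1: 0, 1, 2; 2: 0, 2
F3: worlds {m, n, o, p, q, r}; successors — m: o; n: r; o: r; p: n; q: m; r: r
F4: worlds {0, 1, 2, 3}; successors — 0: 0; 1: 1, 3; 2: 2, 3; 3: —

Frame correspondent (Sahlqvist): ∀x ∀y ∀z (Rxy ∧ Rxz → ∃w (Ryw ∧ Rzw)) — i.e. convergence.
F1: condition met.
F2: fails — R10 and R10 but 0 and 0 have no common successor.
F3: condition met.
F4: fails — R11 and R13 but 1 and 3 have no common successor.
Valid on: F1, F3.

F1, F3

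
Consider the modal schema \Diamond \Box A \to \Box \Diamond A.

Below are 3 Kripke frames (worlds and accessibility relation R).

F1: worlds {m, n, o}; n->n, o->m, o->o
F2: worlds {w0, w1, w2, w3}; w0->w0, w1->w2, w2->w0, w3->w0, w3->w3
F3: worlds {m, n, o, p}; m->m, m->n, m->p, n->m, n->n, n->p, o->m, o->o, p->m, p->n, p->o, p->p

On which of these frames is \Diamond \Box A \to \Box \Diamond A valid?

F2, F3

This is the axiom for convergence; its first-order frame correspondent is \forall x \forall y \forall z (Rxy \wedge Rxz \to \exists w (Ryw \wedge Rzw)).
F1: fails — Rom and Rom but m and m have no common successor.
F2: condition met.
F3: condition met.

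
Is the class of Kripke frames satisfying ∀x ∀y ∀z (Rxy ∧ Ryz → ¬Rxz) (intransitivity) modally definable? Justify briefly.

Not definable by any modal formula

Modal frame validity is preserved under surjective bounded morphisms.
The 3-cycle (worlds w0,w1,w2 with w0→w1→w2→w0) is intransitive. Mapping every world to a single reflexive point • is a surjective bounded morphism; the reflexive point is not intransitive (R••∧R•• but R••).
So the class is not modally definable.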